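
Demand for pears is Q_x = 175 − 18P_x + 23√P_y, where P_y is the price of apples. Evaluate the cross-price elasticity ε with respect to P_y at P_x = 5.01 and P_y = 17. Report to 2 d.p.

At P_x = 5.01 and P_y = 17: Q_x = 179.651.
∂Q_x/∂P_y = 23/(2√P_y) = 23/(2√17) = 2.7892.
ε = (∂Q_x/∂P_y)(P_y/Q_x) = 2.7892 × (17/179.651) ≈ 0.26.

0.26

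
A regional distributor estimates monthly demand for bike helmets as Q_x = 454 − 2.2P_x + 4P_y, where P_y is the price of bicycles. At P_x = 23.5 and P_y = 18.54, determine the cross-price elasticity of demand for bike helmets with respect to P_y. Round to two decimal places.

0.16

At P_x = 23.5 and P_y = 18.54: Q_x = 476.46.
∂Q_x/∂P_y = 4.
ε = (∂Q_x/∂P_y)(P_y/Q_x) = 4 × (18.54/476.46) ≈ 0.16.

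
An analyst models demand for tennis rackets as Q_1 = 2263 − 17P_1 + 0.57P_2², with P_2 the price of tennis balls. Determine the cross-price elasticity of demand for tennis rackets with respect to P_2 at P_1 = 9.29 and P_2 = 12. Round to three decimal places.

0.075

At P_1 = 9.29 and P_2 = 12: Q_1 = 2187.15.
∂Q_1/∂P_2 = 1.14P_2 = 1.14(12) = 13.6800.
ε = (∂Q_1/∂P_2)(P_2/Q_1) = 13.6800 × (12/2187.15) ≈ 0.075.
ε > 0: substitutes.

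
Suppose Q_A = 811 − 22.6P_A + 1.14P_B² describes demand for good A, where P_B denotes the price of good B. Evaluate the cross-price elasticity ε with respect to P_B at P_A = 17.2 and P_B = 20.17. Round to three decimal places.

At P_A = 17.2 and P_B = 20.17: Q_A = 886.065.
∂Q_A/∂P_B = 2.28P_B = 2.28(20.17) = 45.9876.
ε = (∂Q_A/∂P_B)(P_B/Q_A) = 45.9876 × (20.17/886.065) ≈ 1.047.
ε > 0: substitutes.

1.047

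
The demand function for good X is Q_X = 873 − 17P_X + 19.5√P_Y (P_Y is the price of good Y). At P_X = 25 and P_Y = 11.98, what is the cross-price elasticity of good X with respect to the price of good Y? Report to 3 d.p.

At P_X = 25 and P_Y = 11.98: Q_X = 515.494.
∂Q_X/∂P_Y = 19.5/(2√P_Y) = 19.5/(2√11.98) = 2.8169.
ε = (∂Q_X/∂P_Y)(P_Y/Q_X) = 2.8169 × (11.98/515.494) ≈ 0.065.

0.065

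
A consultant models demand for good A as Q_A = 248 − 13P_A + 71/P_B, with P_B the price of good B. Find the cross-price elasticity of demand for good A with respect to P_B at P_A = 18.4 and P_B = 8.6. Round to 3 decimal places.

-0.484

At P_A = 18.4 and P_B = 8.6: Q_A = 17.056.
∂Q_A/∂P_B = −71/P_B² = -0.9600.
ε = (∂Q_A/∂P_B)(P_B/Q_A) = -0.9600 × (8.6/17.056) ≈ -0.484.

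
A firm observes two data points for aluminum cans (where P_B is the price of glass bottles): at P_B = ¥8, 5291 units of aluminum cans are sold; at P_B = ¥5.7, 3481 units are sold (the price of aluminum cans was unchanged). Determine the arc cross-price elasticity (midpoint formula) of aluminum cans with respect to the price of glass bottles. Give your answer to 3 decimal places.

1.229

ΔQ_A = 3481 − 5291 = -1810; ΔP_B = 5.7 − 8 = -2.3.
Midpoints: Q̄_A = 4386.0, P̄_B = 6.85.
ε = (ΔQ_A/Q̄_A)/(ΔP_B/P̄_B) = (-1810/4386.0)/(-2.3/6.85) ≈ 1.229.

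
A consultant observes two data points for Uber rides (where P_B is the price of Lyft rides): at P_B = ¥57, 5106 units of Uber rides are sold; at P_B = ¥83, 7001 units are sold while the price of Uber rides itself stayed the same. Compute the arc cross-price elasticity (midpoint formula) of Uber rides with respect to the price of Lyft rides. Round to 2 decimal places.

ΔQ_A = 7001 − 5106 = 1895; ΔP_B = 83 − 57 = 26.
Midpoints: Q̄_A = 6053.5, P̄_B = 70.00.
ε = (ΔQ_A/Q̄_A)/(ΔP_B/P̄_B) = (1895/6053.5)/(26/70.00) ≈ 0.84.
ε > 0: Uber rides and Lyft rides are substitutes.

0.84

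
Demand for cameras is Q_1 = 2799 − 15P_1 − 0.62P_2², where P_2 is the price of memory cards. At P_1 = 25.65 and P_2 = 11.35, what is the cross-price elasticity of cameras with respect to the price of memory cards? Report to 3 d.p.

-0.068

At P_1 = 25.65 and P_2 = 11.35: Q_1 = 2334.380.
∂Q_1/∂P_2 = -1.24P_2 = -1.24(11.35) = -14.0740.
ε = (∂Q_1/∂P_2)(P_2/Q_1) = -14.0740 × (11.35/2334.380) ≈ -0.068.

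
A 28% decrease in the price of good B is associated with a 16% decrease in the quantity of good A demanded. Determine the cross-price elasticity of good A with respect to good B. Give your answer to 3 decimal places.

0.571

ε = (%ΔQ of good A) / (%ΔP of good B) = (-16%) / (-28%) ≈ 0.571.
Positive cross-price elasticity: substitutes.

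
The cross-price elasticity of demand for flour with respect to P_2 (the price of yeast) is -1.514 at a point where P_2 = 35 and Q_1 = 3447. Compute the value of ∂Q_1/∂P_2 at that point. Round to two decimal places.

-149.11

ε = (∂Q_1/∂P_2)·(P_2/Q_1) ⇒ ∂Q_1/∂P_2 = ε·Q_1/P_2 = -1.514 × 3447/35 ≈ -149.11.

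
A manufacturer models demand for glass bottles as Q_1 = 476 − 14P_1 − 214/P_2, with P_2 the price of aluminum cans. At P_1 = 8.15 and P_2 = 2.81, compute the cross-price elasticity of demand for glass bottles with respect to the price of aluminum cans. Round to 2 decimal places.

0.27

At P_1 = 8.15 and P_2 = 2.81: Q_1 = 285.743.
∂Q_1/∂P_2 = 214/P_2² = 27.1020.
ε = (∂Q_1/∂P_2)(P_2/Q_1) = 27.1020 × (2.81/285.743) ≈ 0.27.
ε > 0: substitutes.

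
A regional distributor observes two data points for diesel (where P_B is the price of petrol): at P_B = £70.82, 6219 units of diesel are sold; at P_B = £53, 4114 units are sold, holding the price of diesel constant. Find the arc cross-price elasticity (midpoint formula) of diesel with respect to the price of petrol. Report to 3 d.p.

1.415

ΔQ_A = 4114 − 6219 = -2105; ΔP_B = 53 − 70.82 = -17.82.
Midpoints: Q̄_A = 5166.5, P̄_B = 61.91.
ε = (ΔQ_A/Q̄_A)/(ΔP_B/P̄_B) = (-2105/5166.5)/(-17.82/61.91) ≈ 1.415.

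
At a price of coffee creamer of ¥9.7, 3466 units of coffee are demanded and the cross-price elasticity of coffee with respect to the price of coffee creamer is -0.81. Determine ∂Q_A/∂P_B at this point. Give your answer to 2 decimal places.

ε = (∂Q_A/∂P_B)·(P_B/Q_A) ⇒ ∂Q_A/∂P_B = ε·Q_A/P_B = -0.81 × 3466/9.7 ≈ -289.43.

-289.43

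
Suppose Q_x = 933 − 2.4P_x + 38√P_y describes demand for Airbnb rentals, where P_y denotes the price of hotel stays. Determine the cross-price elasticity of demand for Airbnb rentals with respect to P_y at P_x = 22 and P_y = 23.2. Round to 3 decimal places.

At P_x = 22 and P_y = 23.2: Q_x = 1063.232.
∂Q_x/∂P_y = 38/(2√P_y) = 38/(2√23.2) = 3.9447.
ε = (∂Q_x/∂P_y)(P_y/Q_x) = 3.9447 × (23.2/1063.232) ≈ 0.086.
ε > 0: substitutes.

0.086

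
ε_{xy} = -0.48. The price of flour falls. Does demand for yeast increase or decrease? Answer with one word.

increase

ε < 0 and the price of flour falls, so the quantity of yeast moves in the opposite direction: it increases.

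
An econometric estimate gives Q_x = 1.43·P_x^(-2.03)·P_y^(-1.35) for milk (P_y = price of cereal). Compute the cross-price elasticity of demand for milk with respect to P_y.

In a log-linear (constant-elasticity) demand function, the coefficient on the exponent of P_y is the cross-price elasticity.
ε = -1.35. Negative, so milk and cereal are complements.

-1.35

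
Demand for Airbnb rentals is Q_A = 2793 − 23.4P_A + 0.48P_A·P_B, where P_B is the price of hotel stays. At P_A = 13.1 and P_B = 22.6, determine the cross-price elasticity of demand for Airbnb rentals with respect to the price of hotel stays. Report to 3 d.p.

At P_A = 13.1 and P_B = 22.6: Q_A = 2628.569.
∂Q_A/∂P_B = 0.48P_A = 0.48(13.1) = 6.2880.
ε = (∂Q_A/∂P_B)(P_B/Q_A) = 6.2880 × (22.6/2628.569) ≈ 0.054.
ε > 0: substitutes.

0.054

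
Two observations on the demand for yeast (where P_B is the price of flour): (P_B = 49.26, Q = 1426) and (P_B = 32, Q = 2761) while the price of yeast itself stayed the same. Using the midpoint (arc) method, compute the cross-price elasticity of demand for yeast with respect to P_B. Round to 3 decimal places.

-1.501

ΔQ_A = 2761 − 1426 = 1335; ΔP_B = 32 − 49.26 = -17.26.
Midpoints: Q̄_A = 2093.5, P̄_B = 40.63.
ε = (ΔQ_A/Q̄_A)/(ΔP_B/P̄_B) = (1335/2093.5)/(-17.26/40.63) ≈ -1.501.
ε < 0: yeast and flour are complements.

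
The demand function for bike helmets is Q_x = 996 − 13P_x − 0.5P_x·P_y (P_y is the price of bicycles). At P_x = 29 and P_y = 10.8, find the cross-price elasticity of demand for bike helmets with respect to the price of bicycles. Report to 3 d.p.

-0.339

At P_x = 29 and P_y = 10.8: Q_x = 462.4.
∂Q_x/∂P_y = -0.5P_x = -0.5(29) = -14.5000.
ε = (∂Q_x/∂P_y)(P_y/Q_x) = -14.5000 × (10.8/462.4) ≈ -0.339.
ε < 0: complements.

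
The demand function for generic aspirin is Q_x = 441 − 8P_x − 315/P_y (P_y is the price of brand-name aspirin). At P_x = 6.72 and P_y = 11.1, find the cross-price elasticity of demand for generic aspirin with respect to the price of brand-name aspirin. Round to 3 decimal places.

At P_x = 6.72 and P_y = 11.1: Q_x = 358.862.
∂Q_x/∂P_y = 315/P_y² = 2.5566.
ε = (∂Q_x/∂P_y)(P_y/Q_x) = 2.5566 × (11.1/358.862) ≈ 0.079.
ε > 0: substitutes.

0.079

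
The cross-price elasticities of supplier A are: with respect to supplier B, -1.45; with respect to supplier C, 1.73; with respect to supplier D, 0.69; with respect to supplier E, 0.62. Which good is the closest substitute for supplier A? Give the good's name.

supplier C

Substitutes have ε > 0. Among the positive values, 1.73 (supplier C) is largest.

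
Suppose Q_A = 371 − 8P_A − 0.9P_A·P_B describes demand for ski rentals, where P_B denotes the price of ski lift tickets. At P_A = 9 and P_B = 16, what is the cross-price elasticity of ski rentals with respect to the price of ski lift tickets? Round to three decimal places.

At P_A = 9 and P_B = 16: Q_A = 169.4.
∂Q_A/∂P_B = -0.9P_A = -0.9(9) = -8.1000.
ε = (∂Q_A/∂P_B)(P_B/Q_A) = -8.1000 × (16/169.4) ≈ -0.765.

-0.765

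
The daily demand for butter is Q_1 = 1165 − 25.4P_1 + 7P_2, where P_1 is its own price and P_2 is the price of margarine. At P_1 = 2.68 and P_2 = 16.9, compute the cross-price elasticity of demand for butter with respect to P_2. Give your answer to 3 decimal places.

0.097

At P_1 = 2.68 and P_2 = 16.9: Q_1 = 1215.228.
∂Q_1/∂P_2 = 7.
ε = (∂Q_1/∂P_2)(P_2/Q_1) = 7 × (16.9/1215.228) ≈ 0.097.
Since ε > 0, butter and margarine are substitutes.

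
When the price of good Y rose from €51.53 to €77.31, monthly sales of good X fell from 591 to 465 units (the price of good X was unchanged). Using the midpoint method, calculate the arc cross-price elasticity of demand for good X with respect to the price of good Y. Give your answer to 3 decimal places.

ΔQ_X = 465 − 591 = -126; ΔP_Y = 77.31 − 51.53 = 25.78.
Midpoints: Q̄_X = 528.0, P̄_Y = 64.42.
ε = (ΔQ_X/Q̄_X)/(ΔP_Y/P̄_Y) = (-126/528.0)/(25.78/64.42) ≈ -0.596.
ε < 0: good X and good Y are complements.

-0.596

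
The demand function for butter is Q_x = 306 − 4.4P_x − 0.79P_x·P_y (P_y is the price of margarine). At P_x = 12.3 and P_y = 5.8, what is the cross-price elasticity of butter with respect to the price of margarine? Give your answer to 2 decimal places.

At P_x = 12.3 and P_y = 5.8: Q_x = 195.521.
∂Q_x/∂P_y = -0.79P_x = -0.79(12.3) = -9.7170.
ε = (∂Q_x/∂P_y)(P_y/Q_x) = -9.7170 × (5.8/195.521) ≈ -0.29.
ε < 0: complements.

-0.29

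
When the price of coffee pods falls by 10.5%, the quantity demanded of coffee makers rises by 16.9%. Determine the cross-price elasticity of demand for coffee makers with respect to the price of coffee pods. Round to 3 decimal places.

-1.610

ε = (%ΔQ of coffee makers) / (%ΔP of coffee pods) = (16.9%) / (-10.5%) ≈ -1.610.
Negative cross-price elasticity: complements.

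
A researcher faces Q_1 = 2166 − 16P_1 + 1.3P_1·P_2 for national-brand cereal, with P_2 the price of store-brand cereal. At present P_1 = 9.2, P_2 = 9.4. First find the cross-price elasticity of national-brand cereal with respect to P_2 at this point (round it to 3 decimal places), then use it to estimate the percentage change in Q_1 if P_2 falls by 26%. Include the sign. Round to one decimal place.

At P_1 = 9.2, P_2 = 9.4: Q_1 = 2131.224.
∂Q_1/∂P_2 = 1.3P_1 = 11.9600.
ε = (∂Q_1/∂P_2)(P_2/Q_1) = 11.9600 × 9.4/2131.224 ≈ 0.053.
%ΔQ_1 ≈ ε × %ΔP_2 = 0.053 × (-26%) = -1.4%.

-1.4%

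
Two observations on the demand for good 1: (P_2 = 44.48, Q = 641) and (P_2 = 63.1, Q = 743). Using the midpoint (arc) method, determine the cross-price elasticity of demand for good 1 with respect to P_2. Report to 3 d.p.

ΔQ_1 = 743 − 641 = 102; ΔP_2 = 63.1 − 44.48 = 18.62.
Midpoints: Q̄_1 = 692.0, P̄_2 = 53.79.
ε = (ΔQ_1/Q̄_1)/(ΔP_2/P̄_2) = (102/692.0)/(18.62/53.79) ≈ 0.426.
ε > 0: good 1 and good 2 are substitutes.

0.426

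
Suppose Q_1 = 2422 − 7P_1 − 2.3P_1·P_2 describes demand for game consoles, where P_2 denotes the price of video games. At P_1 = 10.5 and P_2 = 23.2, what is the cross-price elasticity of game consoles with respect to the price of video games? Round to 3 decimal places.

At P_1 = 10.5 and P_2 = 23.2: Q_1 = 1788.22.
∂Q_1/∂P_2 = -2.3P_1 = -2.3(10.5) = -24.1500.
ε = (∂Q_1/∂P_2)(P_2/Q_1) = -24.1500 × (23.2/1788.22) ≈ -0.313.

-0.313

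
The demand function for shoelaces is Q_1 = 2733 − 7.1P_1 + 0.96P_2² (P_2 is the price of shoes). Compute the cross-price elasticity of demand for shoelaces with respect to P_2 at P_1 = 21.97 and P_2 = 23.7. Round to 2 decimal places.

At P_1 = 21.97 and P_2 = 23.7: Q_1 = 3116.235.
∂Q_1/∂P_2 = 1.92P_2 = 1.92(23.7) = 45.5040.
ε = (∂Q_1/∂P_2)(P_2/Q_1) = 45.5040 × (23.7/3116.235) ≈ 0.35.

0.35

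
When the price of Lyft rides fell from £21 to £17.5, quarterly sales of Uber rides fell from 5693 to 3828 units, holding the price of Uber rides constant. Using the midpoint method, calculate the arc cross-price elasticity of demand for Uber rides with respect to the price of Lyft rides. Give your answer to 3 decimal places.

ΔQ_A = 3828 − 5693 = -1865; ΔP_B = 17.5 − 21 = -3.5.
Midpoints: Q̄_A = 4760.5, P̄_B = 19.25.
ε = (ΔQ_A/Q̄_A)/(ΔP_B/P̄_B) = (-1865/4760.5)/(-3.5/19.25) ≈ 2.155.

2.155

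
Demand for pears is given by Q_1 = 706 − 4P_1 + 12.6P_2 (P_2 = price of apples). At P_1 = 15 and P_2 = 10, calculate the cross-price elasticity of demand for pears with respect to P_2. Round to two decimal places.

At P_1 = 15 and P_2 = 10: Q_1 = 772.
∂Q_1/∂P_2 = 12.6.
ε = (∂Q_1/∂P_2)(P_2/Q_1) = 12.6 × (10/772) ≈ 0.16.
Since ε > 0, pears and apples are substitutes.

0.16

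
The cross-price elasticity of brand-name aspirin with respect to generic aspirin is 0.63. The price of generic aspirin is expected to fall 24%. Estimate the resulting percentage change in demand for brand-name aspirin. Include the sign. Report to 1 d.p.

-15.1%

%ΔQ ≈ ε × %ΔP of generic aspirin = 0.63 × (-24%) = -15.1%.
Demand for brand-name aspirin falls by about 15.1%.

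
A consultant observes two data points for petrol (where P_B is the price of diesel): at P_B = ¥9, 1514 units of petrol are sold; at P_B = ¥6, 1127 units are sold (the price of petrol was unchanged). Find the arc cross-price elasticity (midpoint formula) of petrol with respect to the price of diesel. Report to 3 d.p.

0.733

ΔQ_A = 1127 − 1514 = -387; ΔP_B = 6 − 9 = -3.
Midpoints: Q̄_A = 1320.5, P̄_B = 7.50.
ε = (ΔQ_A/Q̄_A)/(ΔP_B/P̄_B) = (-387/1320.5)/(-3/7.50) ≈ 0.733.
ε > 0: petrol and diesel are substitutes.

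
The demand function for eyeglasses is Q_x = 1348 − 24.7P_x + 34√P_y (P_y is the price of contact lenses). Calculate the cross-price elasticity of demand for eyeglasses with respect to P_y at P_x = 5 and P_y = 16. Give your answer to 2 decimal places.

0.05

At P_x = 5 and P_y = 16: Q_x = 1360.5.
∂Q_x/∂P_y = 34/(2√P_y) = 34/(2√16) = 4.2500.
ε = (∂Q_x/∂P_y)(P_y/Q_x) = 4.2500 × (16/1360.5) ≈ 0.05.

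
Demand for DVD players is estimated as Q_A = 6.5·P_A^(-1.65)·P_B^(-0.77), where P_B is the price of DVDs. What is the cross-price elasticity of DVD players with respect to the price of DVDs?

-0.77

In a log-linear (constant-elasticity) demand function, the coefficient on the exponent of P_B is the cross-price elasticity.
ε = -0.77. Negative, so DVD players and DVDs are complements.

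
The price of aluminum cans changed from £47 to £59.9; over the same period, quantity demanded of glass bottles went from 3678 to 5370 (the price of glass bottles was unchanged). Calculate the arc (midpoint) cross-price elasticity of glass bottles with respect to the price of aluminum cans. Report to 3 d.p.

ΔQ_A = 5370 − 3678 = 1692; ΔP_B = 59.9 − 47 = 12.9.
Midpoints: Q̄_A = 4524.0, P̄_B = 53.45.
ε = (ΔQ_A/Q̄_A)/(ΔP_B/P̄_B) = (1692/4524.0)/(12.9/53.45) ≈ 1.550.
ε > 0: glass bottles and aluminum cans are substitutes.

1.550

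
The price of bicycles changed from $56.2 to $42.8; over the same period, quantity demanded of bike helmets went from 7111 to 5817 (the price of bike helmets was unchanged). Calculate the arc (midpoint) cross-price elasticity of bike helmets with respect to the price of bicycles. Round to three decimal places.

0.739

ΔQ_A = 5817 − 7111 = -1294; ΔP_B = 42.8 − 56.2 = -13.4.
Midpoints: Q̄_A = 6464.0, P̄_B = 49.50.
ε = (ΔQ_A/Q̄_A)/(ΔP_B/P̄_B) = (-1294/6464.0)/(-13.4/49.50) ≈ 0.739.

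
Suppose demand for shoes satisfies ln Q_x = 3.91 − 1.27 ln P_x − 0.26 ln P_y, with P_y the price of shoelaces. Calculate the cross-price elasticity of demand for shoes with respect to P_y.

-0.26

In a log-linear (constant-elasticity) demand function, the coefficient on ln P_y is the cross-price elasticity.
ε = -0.26. Negative, so shoes and shoelaces are complements.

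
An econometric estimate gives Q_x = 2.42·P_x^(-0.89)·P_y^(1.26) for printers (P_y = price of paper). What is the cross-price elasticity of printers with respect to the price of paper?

In a log-linear (constant-elasticity) demand function, the coefficient on the exponent of P_y is the cross-price elasticity.
ε = 1.26. Positive, so printers and paper are substitutes.

1.26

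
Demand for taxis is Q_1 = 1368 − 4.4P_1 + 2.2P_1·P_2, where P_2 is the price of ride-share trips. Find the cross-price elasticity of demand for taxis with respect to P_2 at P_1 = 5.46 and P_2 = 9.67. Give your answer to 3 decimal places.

0.080

At P_1 = 5.46 and P_2 = 9.67: Q_1 = 1460.132.
∂Q_1/∂P_2 = 2.2P_1 = 2.2(5.46) = 12.0120.
ε = (∂Q_1/∂P_2)(P_2/Q_1) = 12.0120 × (9.67/1460.132) ≈ 0.080.
ε > 0: substitutes.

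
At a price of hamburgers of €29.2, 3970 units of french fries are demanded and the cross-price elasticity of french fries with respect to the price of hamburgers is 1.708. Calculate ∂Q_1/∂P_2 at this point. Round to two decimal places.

232.22

ε = (∂Q_1/∂P_2)·(P_2/Q_1) ⇒ ∂Q_1/∂P_2 = ε·Q_1/P_2 = 1.708 × 3970/29.2 ≈ 232.22.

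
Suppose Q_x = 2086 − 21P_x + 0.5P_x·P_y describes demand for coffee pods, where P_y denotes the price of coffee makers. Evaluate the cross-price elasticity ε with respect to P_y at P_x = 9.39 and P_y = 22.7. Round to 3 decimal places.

0.053

At P_x = 9.39 and P_y = 22.7: Q_x = 1995.387.
∂Q_x/∂P_y = 0.5P_x = 0.5(9.39) = 4.6950.
ε = (∂Q_x/∂P_y)(P_y/Q_x) = 4.6950 × (22.7/1995.387) ≈ 0.053.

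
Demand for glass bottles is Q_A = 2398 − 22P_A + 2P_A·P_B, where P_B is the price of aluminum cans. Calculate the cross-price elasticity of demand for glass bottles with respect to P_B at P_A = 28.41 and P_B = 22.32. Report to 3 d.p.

0.417

At P_A = 28.41 and P_B = 22.32: Q_A = 3041.202.
∂Q_A/∂P_B = 2P_A = 2(28.41) = 56.8200.
ε = (∂Q_A/∂P_B)(P_B/Q_A) = 56.8200 × (22.32/3041.202) ≈ 0.417.
ε > 0: substitutes.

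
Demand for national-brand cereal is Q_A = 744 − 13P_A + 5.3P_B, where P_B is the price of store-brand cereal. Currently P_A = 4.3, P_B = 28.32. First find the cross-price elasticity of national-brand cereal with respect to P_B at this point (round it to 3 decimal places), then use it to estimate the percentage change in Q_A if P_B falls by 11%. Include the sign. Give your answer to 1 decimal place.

At P_A = 4.3, P_B = 28.32: Q_A = 838.196.
∂Q_A/∂P_B = 5.3.
ε = (∂Q_A/∂P_B)(P_B/Q_A) = 5.3000 × 28.32/838.196 ≈ 0.179.
%ΔQ_A ≈ ε × %ΔP_B = 0.179 × (-11%) = -2.0%.

-2.0%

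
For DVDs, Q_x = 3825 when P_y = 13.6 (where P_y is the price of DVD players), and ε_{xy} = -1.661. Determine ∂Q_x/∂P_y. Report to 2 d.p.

-467.16

ε = (∂Q_x/∂P_y)·(P_y/Q_x) ⇒ ∂Q_x/∂P_y = ε·Q_x/P_y = -1.661 × 3825/13.6 ≈ -467.16.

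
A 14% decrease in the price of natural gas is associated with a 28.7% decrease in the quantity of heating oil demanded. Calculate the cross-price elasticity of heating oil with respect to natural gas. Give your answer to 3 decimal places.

2.050

ε = (%ΔQ of heating oil) / (%ΔP of natural gas) = (-28.7%) / (-14%) ≈ 2.050.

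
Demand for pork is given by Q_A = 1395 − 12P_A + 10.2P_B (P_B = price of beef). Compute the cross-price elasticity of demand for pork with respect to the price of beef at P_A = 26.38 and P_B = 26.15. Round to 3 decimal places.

At P_A = 26.38 and P_B = 26.15: Q_A = 1345.17.
∂Q_A/∂P_B = 10.2.
ε = (∂Q_A/∂P_B)(P_B/Q_A) = 10.2 × (26.15/1345.17) ≈ 0.198.
Since ε > 0, pork and beef are substitutes.

0.198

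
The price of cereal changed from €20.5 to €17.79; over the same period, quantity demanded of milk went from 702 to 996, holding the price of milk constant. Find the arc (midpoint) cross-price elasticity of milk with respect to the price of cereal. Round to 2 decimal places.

ΔQ_A = 996 − 702 = 294; ΔP_B = 17.79 − 20.5 = -2.71.
Midpoints: Q̄_A = 849.0, P̄_B = 19.14.
ε = (ΔQ_A/Q̄_A)/(ΔP_B/P̄_B) = (294/849.0)/(-2.71/19.14) ≈ -2.45.

-2.45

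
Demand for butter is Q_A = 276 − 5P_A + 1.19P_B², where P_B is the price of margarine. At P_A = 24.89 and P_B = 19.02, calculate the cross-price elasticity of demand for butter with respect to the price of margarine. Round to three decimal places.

At P_A = 24.89 and P_B = 19.02: Q_A = 582.045.
∂Q_A/∂P_B = 2.38P_B = 2.38(19.02) = 45.2676.
ε = (∂Q_A/∂P_B)(P_B/Q_A) = 45.2676 × (19.02/582.045) ≈ 1.479.
ε > 0: substitutes.

1.479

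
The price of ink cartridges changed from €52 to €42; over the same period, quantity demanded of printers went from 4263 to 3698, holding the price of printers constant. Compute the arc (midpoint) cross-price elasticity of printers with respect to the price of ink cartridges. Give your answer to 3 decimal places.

0.667

ΔQ_A = 3698 − 4263 = -565; ΔP_B = 42 − 52 = -10.
Midpoints: Q̄_A = 3980.5, P̄_B = 47.00.
ε = (ΔQ_A/Q̄_A)/(ΔP_B/P̄_B) = (-565/3980.5)/(-10/47.00) ≈ 0.667.
ε > 0: printers and ink cartridges are substitutes.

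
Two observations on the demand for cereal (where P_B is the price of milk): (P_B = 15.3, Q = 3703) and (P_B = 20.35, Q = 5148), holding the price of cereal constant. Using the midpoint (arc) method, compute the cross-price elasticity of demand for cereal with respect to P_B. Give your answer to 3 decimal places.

1.153

ΔQ_A = 5148 − 3703 = 1445; ΔP_B = 20.35 − 15.3 = 5.05.
Midpoints: Q̄_A = 4425.5, P̄_B = 17.83.
ε = (ΔQ_A/Q̄_A)/(ΔP_B/P̄_B) = (1445/4425.5)/(5.05/17.83) ≈ 1.153.
ε > 0: cereal and milk are substitutes.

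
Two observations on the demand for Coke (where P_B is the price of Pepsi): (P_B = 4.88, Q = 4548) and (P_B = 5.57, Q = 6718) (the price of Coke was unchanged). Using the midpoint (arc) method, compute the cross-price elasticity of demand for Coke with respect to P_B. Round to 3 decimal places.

2.917

ΔQ_A = 6718 − 4548 = 2170; ΔP_B = 5.57 − 4.88 = 0.69.
Midpoints: Q̄_A = 5633.0, P̄_B = 5.22.
ε = (ΔQ_A/Q̄_A)/(ΔP_B/P̄_B) = (2170/5633.0)/(0.69/5.22) ≈ 2.917.
ε > 0: Coke and Pepsi are substitutes.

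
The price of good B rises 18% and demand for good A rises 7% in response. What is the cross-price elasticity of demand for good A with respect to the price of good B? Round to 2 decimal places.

0.39

ε = (%ΔQ of good A) / (%ΔP of good B) = (7%) / (18%) ≈ 0.39.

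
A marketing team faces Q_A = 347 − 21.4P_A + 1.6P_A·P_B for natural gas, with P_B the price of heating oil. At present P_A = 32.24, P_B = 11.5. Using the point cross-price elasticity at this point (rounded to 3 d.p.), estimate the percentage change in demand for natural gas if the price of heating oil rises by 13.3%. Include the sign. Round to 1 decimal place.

31.5%

At P_A = 32.24, P_B = 11.5: Q_A = 250.28.
∂Q_A/∂P_B = 1.6P_A = 51.5840.
ε = (∂Q_A/∂P_B)(P_B/Q_A) = 51.5840 × 11.5/250.28 ≈ 2.370.
%ΔQ_A ≈ ε × %ΔP_B = 2.370 × (13.3%) = 31.5%.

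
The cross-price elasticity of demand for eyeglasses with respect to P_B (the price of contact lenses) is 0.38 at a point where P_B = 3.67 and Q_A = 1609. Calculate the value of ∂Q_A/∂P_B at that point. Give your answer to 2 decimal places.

ε = (∂Q_A/∂P_B)·(P_B/Q_A) ⇒ ∂Q_A/∂P_B = ε·Q_A/P_B = 0.38 × 1609/3.67 ≈ 166.60.

166.60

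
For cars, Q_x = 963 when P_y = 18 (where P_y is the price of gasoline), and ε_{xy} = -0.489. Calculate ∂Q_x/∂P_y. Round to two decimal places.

-26.16

ε = (∂Q_x/∂P_y)·(P_y/Q_x) ⇒ ∂Q_x/∂P_y = ε·Q_x/P_y = -0.489 × 963/18 ≈ -26.16.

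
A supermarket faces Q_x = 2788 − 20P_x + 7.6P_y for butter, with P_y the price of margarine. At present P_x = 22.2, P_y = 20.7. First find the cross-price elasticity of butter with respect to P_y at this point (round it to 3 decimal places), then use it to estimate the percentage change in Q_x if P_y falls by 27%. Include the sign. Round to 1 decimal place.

At P_x = 22.2, P_y = 20.7: Q_x = 2501.32.
∂Q_x/∂P_y = 7.6.
ε = (∂Q_x/∂P_y)(P_y/Q_x) = 7.6000 × 20.7/2501.32 ≈ 0.063.
%ΔQ_x ≈ ε × %ΔP_y = 0.063 × (-27%) = -1.7%.

-1.7%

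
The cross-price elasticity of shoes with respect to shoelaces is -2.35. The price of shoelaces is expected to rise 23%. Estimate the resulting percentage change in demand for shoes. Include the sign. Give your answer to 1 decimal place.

%ΔQ ≈ ε × %ΔP of shoelaces = -2.35 × (23%) = -54.1%.

-54.1%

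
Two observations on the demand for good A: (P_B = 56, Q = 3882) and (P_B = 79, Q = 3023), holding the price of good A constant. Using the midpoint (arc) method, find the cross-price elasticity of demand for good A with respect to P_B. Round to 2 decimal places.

-0.73

ΔQ_A = 3023 − 3882 = -859; ΔP_B = 79 − 56 = 23.
Midpoints: Q̄_A = 3452.5, P̄_B = 67.50.
ε = (ΔQ_A/Q̄_A)/(ΔP_B/P̄_B) = (-859/3452.5)/(23/67.50) ≈ -0.73.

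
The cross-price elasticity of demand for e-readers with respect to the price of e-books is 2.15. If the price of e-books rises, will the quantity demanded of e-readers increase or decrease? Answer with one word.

increase

ε > 0 and the price of e-books rises, so the quantity of e-readers moves in the same direction: it increases.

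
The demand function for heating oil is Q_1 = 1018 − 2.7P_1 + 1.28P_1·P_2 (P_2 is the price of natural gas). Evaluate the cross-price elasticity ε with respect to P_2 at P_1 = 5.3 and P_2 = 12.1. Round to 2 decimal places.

At P_1 = 5.3 and P_2 = 12.1: Q_1 = 1085.776.
∂Q_1/∂P_2 = 1.28P_1 = 1.28(5.3) = 6.7840.
ε = (∂Q_1/∂P_2)(P_2/Q_1) = 6.7840 × (12.1/1085.776) ≈ 0.08.
ε > 0: substitutes.

0.08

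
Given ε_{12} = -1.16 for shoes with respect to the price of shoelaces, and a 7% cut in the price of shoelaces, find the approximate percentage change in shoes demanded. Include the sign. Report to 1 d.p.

%ΔQ ≈ ε × %ΔP of shoelaces = -1.16 × (-7%) = 8.1%.

8.1%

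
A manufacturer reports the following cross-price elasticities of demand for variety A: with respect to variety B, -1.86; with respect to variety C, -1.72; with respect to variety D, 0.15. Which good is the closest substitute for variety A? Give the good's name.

Substitutes have ε > 0. Among the positive values, 0.15 (variety D) is largest.

variety D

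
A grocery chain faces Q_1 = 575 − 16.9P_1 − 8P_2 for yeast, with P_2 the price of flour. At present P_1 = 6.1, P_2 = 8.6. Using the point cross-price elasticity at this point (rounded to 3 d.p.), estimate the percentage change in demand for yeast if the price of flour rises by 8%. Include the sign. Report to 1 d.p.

-1.4%

At P_1 = 6.1, P_2 = 8.6: Q_1 = 403.11.
∂Q_1/∂P_2 = -8.
ε = (∂Q_1/∂P_2)(P_2/Q_1) = -8.0000 × 8.6/403.11 ≈ -0.171.
%ΔQ_1 ≈ ε × %ΔP_2 = -0.171 × (8%) = -1.4%.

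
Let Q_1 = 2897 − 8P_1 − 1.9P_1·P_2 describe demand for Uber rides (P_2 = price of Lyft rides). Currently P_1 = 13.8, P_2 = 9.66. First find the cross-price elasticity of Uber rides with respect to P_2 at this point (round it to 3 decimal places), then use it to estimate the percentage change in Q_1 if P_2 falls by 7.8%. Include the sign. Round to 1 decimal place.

At P_1 = 13.8, P_2 = 9.66: Q_1 = 2533.315.
∂Q_1/∂P_2 = -1.9P_1 = -26.2200.
ε = (∂Q_1/∂P_2)(P_2/Q_1) = -26.2200 × 9.66/2533.315 ≈ -0.100.
%ΔQ_1 ≈ ε × %ΔP_2 = -0.100 × (-7.8%) = 0.8%.

0.8%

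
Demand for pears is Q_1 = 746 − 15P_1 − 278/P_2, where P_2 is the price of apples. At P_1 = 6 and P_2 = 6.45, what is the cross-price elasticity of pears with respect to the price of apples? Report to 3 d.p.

0.070

At P_1 = 6 and P_2 = 6.45: Q_1 = 612.899.
∂Q_1/∂P_2 = 278/P_2² = 6.6823.
ε = (∂Q_1/∂P_2)(P_2/Q_1) = 6.6823 × (6.45/612.899) ≈ 0.070.
ε > 0: substitutes.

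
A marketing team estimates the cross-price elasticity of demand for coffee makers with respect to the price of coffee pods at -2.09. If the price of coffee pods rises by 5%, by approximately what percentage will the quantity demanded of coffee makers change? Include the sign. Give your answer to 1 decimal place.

-10.5%

%ΔQ ≈ ε × %ΔP of coffee pods = -2.09 × (5%) = -10.5%.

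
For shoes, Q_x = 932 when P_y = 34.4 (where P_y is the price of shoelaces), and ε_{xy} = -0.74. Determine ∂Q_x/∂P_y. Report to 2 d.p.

ε = (∂Q_x/∂P_y)·(P_y/Q_x) ⇒ ∂Q_x/∂P_y = ε·Q_x/P_y = -0.74 × 932/34.4 ≈ -20.05.

-20.05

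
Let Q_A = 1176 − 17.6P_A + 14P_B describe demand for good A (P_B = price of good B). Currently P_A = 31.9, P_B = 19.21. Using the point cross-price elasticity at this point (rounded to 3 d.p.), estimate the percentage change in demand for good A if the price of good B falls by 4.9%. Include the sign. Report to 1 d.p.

At P_A = 31.9, P_B = 19.21: Q_A = 883.5.
∂Q_A/∂P_B = 14.
ε = (∂Q_A/∂P_B)(P_B/Q_A) = 14.0000 × 19.21/883.5 ≈ 0.304.
%ΔQ_A ≈ ε × %ΔP_B = 0.304 × (-4.9%) = -1.5%.

-1.5%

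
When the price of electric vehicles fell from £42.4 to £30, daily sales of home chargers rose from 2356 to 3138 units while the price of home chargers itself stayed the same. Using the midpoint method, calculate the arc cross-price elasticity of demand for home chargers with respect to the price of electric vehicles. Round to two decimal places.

-0.83

ΔQ_A = 3138 − 2356 = 782; ΔP_B = 30 − 42.4 = -12.4.
Midpoints: Q̄_A = 2747.0, P̄_B = 36.20.
ε = (ΔQ_A/Q̄_A)/(ΔP_B/P̄_B) = (782/2747.0)/(-12.4/36.20) ≈ -0.83.
ε < 0: home chargers and electric vehicles are complements.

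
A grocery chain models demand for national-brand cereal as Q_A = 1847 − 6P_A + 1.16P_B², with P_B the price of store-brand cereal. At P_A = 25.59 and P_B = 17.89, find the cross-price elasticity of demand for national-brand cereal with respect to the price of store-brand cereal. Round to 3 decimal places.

At P_A = 25.59 and P_B = 17.89: Q_A = 2064.720.
∂Q_A/∂P_B = 2.32P_B = 2.32(17.89) = 41.5048.
ε = (∂Q_A/∂P_B)(P_B/Q_A) = 41.5048 × (17.89/2064.720) ≈ 0.360.

0.360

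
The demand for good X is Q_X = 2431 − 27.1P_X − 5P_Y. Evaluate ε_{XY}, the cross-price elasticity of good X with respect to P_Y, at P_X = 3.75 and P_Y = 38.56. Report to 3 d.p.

At P_X = 3.75 and P_Y = 38.56: Q_X = 2136.575.
∂Q_X/∂P_Y = -5.
ε = (∂Q_X/∂P_Y)(P_Y/Q_X) = -5 × (38.56/2136.575) ≈ -0.090.
Since ε < 0, good X and good Y are complements.

-0.090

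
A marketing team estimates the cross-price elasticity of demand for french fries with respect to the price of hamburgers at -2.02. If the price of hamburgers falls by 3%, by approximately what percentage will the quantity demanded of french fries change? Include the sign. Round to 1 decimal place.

6.1%

%ΔQ ≈ ε × %ΔP of hamburgers = -2.02 × (-3%) = 6.1%.
Demand for french fries rises by about 6.1%.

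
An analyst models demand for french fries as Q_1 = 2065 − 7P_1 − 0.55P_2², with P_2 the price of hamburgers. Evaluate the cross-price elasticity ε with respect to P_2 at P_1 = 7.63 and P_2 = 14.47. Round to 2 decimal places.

At P_1 = 7.63 and P_2 = 14.47: Q_1 = 1896.431.
∂Q_1/∂P_2 = -1.1P_2 = -1.1(14.47) = -15.9170.
ε = (∂Q_1/∂P_2)(P_2/Q_1) = -15.9170 × (14.47/1896.431) ≈ -0.12.
ε < 0: complements.

-0.12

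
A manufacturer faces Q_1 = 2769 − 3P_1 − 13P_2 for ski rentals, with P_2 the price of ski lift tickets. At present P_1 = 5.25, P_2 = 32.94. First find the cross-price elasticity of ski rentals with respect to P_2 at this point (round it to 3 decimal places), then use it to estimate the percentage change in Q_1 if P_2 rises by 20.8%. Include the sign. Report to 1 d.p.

-3.8%

At P_1 = 5.25, P_2 = 32.94: Q_1 = 2325.03.
∂Q_1/∂P_2 = -13.
ε = (∂Q_1/∂P_2)(P_2/Q_1) = -13.0000 × 32.94/2325.03 ≈ -0.184.
%ΔQ_1 ≈ ε × %ΔP_2 = -0.184 × (20.8%) = -3.8%.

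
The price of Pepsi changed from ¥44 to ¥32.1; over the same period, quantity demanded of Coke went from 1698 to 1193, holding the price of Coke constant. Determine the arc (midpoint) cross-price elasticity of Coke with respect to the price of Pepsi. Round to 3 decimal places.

ΔQ_A = 1193 − 1698 = -505; ΔP_B = 32.1 − 44 = -11.9.
Midpoints: Q̄_A = 1445.5, P̄_B = 38.05.
ε = (ΔQ_A/Q̄_A)/(ΔP_B/P̄_B) = (-505/1445.5)/(-11.9/38.05) ≈ 1.117.
ε > 0: Coke and Pepsi are substitutes.

1.117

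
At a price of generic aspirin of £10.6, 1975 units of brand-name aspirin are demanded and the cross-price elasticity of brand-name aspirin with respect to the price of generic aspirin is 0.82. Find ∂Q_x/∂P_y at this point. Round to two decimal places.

ε = (∂Q_x/∂P_y)·(P_y/Q_x) ⇒ ∂Q_x/∂P_y = ε·Q_x/P_y = 0.82 × 1975/10.6 ≈ 152.78.

152.78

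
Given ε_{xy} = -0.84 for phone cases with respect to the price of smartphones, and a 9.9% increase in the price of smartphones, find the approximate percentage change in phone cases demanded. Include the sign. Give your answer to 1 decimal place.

-8.3%

%ΔQ ≈ ε × %ΔP of smartphones = -0.84 × (9.9%) = -8.3%.
Demand for phone cases falls by about 8.3%.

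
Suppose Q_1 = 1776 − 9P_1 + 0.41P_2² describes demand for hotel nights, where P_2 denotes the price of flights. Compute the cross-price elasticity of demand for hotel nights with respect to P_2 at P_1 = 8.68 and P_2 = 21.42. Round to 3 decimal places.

At P_1 = 8.68 and P_2 = 21.42: Q_1 = 1885.995.
∂Q_1/∂P_2 = 0.82P_2 = 0.82(21.42) = 17.5644.
ε = (∂Q_1/∂P_2)(P_2/Q_1) = 17.5644 × (21.42/1885.995) ≈ 0.199.

0.199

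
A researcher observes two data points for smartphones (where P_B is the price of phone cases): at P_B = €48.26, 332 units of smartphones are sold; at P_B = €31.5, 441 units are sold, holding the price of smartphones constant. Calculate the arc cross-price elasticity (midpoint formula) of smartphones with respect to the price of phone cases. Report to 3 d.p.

-0.671

ΔQ_A = 441 − 332 = 109; ΔP_B = 31.5 − 48.26 = -16.76.
Midpoints: Q̄_A = 386.5, P̄_B = 39.88.
ε = (ΔQ_A/Q̄_A)/(ΔP_B/P̄_B) = (109/386.5)/(-16.76/39.88) ≈ -0.671.
ε < 0: smartphones and phone cases are complements.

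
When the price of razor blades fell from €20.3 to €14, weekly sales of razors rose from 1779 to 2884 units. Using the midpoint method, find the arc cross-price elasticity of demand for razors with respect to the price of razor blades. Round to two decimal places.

ΔQ_A = 2884 − 1779 = 1105; ΔP_B = 14 − 20.3 = -6.3.
Midpoints: Q̄_A = 2331.5, P̄_B = 17.15.
ε = (ΔQ_A/Q̄_A)/(ΔP_B/P̄_B) = (1105/2331.5)/(-6.3/17.15) ≈ -1.29.
ε < 0: razors and razor blades are complements.

-1.29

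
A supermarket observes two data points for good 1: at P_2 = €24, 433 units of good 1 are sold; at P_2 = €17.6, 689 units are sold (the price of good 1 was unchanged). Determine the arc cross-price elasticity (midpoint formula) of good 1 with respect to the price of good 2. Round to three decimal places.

-1.483

ΔQ_1 = 689 − 433 = 256; ΔP_2 = 17.6 − 24 = -6.4.
Midpoints: Q̄_1 = 561.0, P̄_2 = 20.80.
ε = (ΔQ_1/Q̄_1)/(ΔP_2/P̄_2) = (256/561.0)/(-6.4/20.80) ≈ -1.483.
ε < 0: good 1 and good 2 are complements.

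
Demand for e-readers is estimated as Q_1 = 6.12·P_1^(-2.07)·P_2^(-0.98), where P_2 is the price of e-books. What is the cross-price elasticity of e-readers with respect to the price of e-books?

In a log-linear (constant-elasticity) demand function, the coefficient on the exponent of P_2 is the cross-price elasticity.
ε = -0.98. Negative, so e-readers and e-books are complements.

-0.98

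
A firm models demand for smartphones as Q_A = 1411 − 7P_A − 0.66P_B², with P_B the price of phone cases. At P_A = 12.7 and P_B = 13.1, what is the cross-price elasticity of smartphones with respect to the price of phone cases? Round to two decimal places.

-0.19

At P_A = 12.7 and P_B = 13.1: Q_A = 1208.837.
∂Q_A/∂P_B = -1.32P_B = -1.32(13.1) = -17.2920.
ε = (∂Q_A/∂P_B)(P_B/Q_A) = -17.2920 × (13.1/1208.837) ≈ -0.19.
ε < 0: complements.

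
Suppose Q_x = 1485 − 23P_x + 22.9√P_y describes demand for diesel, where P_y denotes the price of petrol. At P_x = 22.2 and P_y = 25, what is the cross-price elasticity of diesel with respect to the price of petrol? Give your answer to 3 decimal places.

At P_x = 22.2 and P_y = 25: Q_x = 1088.9.
∂Q_x/∂P_y = 22.9/(2√P_y) = 22.9/(2√25) = 2.2900.
ε = (∂Q_x/∂P_y)(P_y/Q_x) = 2.2900 × (25/1088.9) ≈ 0.053.

0.053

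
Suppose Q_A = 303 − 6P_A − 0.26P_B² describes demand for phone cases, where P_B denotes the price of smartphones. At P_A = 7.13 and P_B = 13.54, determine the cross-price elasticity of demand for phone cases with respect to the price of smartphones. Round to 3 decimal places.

-0.449

At P_A = 7.13 and P_B = 13.54: Q_A = 212.554.
∂Q_A/∂P_B = -0.52P_B = -0.52(13.54) = -7.0408.
ε = (∂Q_A/∂P_B)(P_B/Q_A) = -7.0408 × (13.54/212.554) ≈ -0.449.
ε < 0: complements.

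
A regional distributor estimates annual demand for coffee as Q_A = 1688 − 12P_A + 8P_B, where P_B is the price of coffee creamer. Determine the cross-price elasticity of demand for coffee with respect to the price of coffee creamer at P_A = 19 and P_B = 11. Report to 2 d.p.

At P_A = 19 and P_B = 11: Q_A = 1548.
∂Q_A/∂P_B = 8.
ε = (∂Q_A/∂P_B)(P_B/Q_A) = 8 × (11/1548) ≈ 0.06.

0.06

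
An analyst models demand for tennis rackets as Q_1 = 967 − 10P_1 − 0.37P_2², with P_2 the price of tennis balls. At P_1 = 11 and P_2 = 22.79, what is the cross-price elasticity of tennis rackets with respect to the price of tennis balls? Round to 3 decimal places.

At P_1 = 11 and P_2 = 22.79: Q_1 = 664.828.
∂Q_1/∂P_2 = -0.74P_2 = -0.74(22.79) = -16.8646.
ε = (∂Q_1/∂P_2)(P_2/Q_1) = -16.8646 × (22.79/664.828) ≈ -0.578.

-0.578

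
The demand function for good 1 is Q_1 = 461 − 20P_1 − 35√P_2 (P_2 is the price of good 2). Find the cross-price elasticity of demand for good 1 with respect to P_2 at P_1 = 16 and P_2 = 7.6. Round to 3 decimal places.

At P_1 = 16 and P_2 = 7.6: Q_1 = 44.512.
∂Q_1/∂P_2 = -35/(2√P_2) = -35/(2√7.6) = -6.3479.
ε = (∂Q_1/∂P_2)(P_2/Q_1) = -6.3479 × (7.6/44.512) ≈ -1.084.
ε < 0: complements.

-1.084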